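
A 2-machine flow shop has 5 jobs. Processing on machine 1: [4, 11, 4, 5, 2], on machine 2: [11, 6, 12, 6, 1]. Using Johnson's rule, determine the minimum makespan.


Apply Johnson's rule:
  Group 1 (a <= b): [(1, 4, 11), (3, 4, 12), (4, 5, 6)]
  Group 2 (a > b): [(2, 11, 6), (5, 2, 1)]
Optimal job order: [1, 3, 4, 2, 5]
Schedule:
  Job 1: M1 done at 4, M2 done at 15
  Job 3: M1 done at 8, M2 done at 27
  Job 4: M1 done at 13, M2 done at 33
  Job 2: M1 done at 24, M2 done at 39
  Job 5: M1 done at 26, M2 done at 40
Makespan = 40

40


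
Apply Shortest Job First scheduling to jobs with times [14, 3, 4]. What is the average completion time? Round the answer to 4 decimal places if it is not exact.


SJF order (ascending): [3, 4, 14]
Completion times:
  Job 1: burst=3, C=3
  Job 2: burst=4, C=7
  Job 3: burst=14, C=21
Average completion = 31/3 = 10.3333

10.3333


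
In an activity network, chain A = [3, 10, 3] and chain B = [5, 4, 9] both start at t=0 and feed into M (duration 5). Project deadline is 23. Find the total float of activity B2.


Forward pass: ES(B2) = sum of predecessors on chain B = 5
EF = ES + duration = 5 + 4 = 9
Backward pass: LF(M) = deadline = 23; LS(M) = 23 - 5 = 18
LF(B2) = LS(M) - sum(successors on chain B) = 18 - 9 = 9
LS = LF - duration = 9 - 4 = 5
Total float = LS - ES = 5 - 5 = 0

0


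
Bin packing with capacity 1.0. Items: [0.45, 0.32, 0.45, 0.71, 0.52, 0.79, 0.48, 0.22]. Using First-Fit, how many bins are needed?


Place items sequentially using First-Fit:
  Item 0.45 -> new Bin 1
  Item 0.32 -> Bin 1 (now 0.77)
  Item 0.45 -> new Bin 2
  Item 0.71 -> new Bin 3
  Item 0.52 -> Bin 2 (now 0.97)
  Item 0.79 -> new Bin 4
  Item 0.48 -> new Bin 5
  Item 0.22 -> Bin 1 (now 0.99)
Total bins used = 5

5


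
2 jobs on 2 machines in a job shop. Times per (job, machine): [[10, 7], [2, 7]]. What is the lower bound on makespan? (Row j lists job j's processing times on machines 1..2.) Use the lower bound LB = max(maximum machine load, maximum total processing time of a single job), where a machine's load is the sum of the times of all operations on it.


Machine loads:
  Machine 1: 10 + 2 = 12
  Machine 2: 7 + 7 = 14
Max machine load = 14
Job totals:
  Job 1: 17
  Job 2: 9
Max job total = 17
Lower bound = max(14, 17) = 17

17


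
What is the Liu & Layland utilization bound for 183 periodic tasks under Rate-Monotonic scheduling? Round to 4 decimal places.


Compute 2^(1/183) = 1.0037948719
Subtract 1: 1.0037948719 - 1 = 0.0037948719
Multiply by n: 183 * 0.0037948719 = 0.6944615577
Round to 4 dp: 0.6945

0.6945


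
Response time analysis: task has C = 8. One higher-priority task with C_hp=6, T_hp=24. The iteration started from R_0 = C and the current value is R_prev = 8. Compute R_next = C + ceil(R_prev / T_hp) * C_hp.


R_next = C + ceil(R_prev / T_hp) * C_hp
ceil(8 / 24) = ceil(0.3333) = 1
Interference = 1 * 6 = 6
R_next = 8 + 6 = 14

14


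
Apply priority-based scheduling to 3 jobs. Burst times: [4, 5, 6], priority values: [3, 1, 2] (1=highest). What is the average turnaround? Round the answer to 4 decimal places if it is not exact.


Sort by priority (ascending = highest first):
Order: [(1, 5), (2, 6), (3, 4)]
Completion times:
  Priority 1, burst=5, C=5
  Priority 2, burst=6, C=11
  Priority 3, burst=4, C=15
Average turnaround = 31/3 = 10.3333

10.3333


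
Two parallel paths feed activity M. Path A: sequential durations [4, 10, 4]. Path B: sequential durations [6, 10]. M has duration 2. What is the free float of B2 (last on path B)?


ES(B2) = sum of predecessors on chain B = 6
EF(B2) = ES + duration = 6 + 10 = 16
Successor of B2 is M. ES(M) = max(sum(A), sum(B)) = max(18, 16) = 18
Free float = ES(successor) - EF(current) = 18 - 16 = 2

2


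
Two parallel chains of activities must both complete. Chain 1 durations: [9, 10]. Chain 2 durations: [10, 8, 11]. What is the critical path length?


Path A total = 9 + 10 = 19
Path B total = 10 + 8 + 11 = 29
Critical path = longest path = max(19, 29) = 29

29


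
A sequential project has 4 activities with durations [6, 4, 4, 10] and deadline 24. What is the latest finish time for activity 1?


LF(activity 1) = deadline - sum of successor durations
Successors: activities 2 through 4 with durations [4, 4, 10]
Sum of successor durations = 18
LF = 24 - 18 = 6

6


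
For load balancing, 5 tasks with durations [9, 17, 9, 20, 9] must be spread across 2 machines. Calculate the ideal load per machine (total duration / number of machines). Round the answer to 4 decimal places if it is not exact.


Total processing time = 9 + 17 + 9 + 20 + 9 = 64
Number of machines = 2
Ideal balanced load = 64 / 2 = 32.0

32.0


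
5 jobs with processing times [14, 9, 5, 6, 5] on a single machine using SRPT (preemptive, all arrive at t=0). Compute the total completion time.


Since all jobs arrive at t=0, SRPT equals SPT ordering.
SPT order: [5, 5, 6, 9, 14]
Completion times:
  Job 1: p=5, C=5
  Job 2: p=5, C=10
  Job 3: p=6, C=16
  Job 4: p=9, C=25
  Job 5: p=14, C=39
Total completion time = 5 + 10 + 16 + 25 + 39 = 95

95


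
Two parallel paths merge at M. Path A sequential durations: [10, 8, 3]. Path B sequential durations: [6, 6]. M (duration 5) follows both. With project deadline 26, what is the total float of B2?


Forward pass: ES(B2) = sum of predecessors on chain B = 6
EF = ES + duration = 6 + 6 = 12
Backward pass: LF(M) = deadline = 26; LS(M) = 26 - 5 = 21
LF(B2) = LS(M) - sum(successors on chain B) = 21 - 0 = 21
LS = LF - duration = 21 - 6 = 15
Total float = LS - ES = 15 - 6 = 9

9


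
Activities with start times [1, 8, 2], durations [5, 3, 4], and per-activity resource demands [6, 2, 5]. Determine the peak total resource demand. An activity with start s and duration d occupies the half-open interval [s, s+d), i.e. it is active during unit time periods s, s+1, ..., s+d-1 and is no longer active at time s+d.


Each activity i is active on [start_i, start_i + duration_i).
Compute total resource usage per time slot:
  t=0: active resources = [], total = 0
  t=1: active resources = [6], total = 6
  t=2: active resources = [6, 5], total = 11
  t=3: active resources = [6, 5], total = 11
  t=4: active resources = [6, 5], total = 11
  t=5: active resources = [6, 5], total = 11
  t=6: active resources = [], total = 0
  t=7: active resources = [], total = 0
  t=8: active resources = [2], total = 2
  t=9: active resources = [2], total = 2
  t=10: active resources = [2], total = 2
Peak resource demand = 11

11


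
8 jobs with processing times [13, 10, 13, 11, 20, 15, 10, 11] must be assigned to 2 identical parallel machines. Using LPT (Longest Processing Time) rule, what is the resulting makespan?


Sort jobs in decreasing order (LPT): [20, 15, 13, 13, 11, 11, 10, 10]
Assign each job to the least loaded machine:
  Machine 1: jobs [20, 13, 11, 10], load = 54
  Machine 2: jobs [15, 13, 11, 10], load = 49
Makespan = max load = 54

54


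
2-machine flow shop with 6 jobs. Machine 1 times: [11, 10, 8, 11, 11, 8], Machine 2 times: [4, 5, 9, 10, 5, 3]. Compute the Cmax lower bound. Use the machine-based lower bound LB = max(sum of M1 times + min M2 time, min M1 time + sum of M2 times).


LB1 = sum(M1 times) + min(M2 times) = 59 + 3 = 62
LB2 = min(M1 times) + sum(M2 times) = 8 + 36 = 44
Lower bound = max(LB1, LB2) = max(62, 44) = 62

62


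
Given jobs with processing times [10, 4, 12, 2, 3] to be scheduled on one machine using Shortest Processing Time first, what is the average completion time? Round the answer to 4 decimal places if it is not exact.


Sort jobs by processing time (SPT order): [2, 3, 4, 10, 12]
Compute completion times sequentially:
  Job 1: processing = 2, completes at 2
  Job 2: processing = 3, completes at 5
  Job 3: processing = 4, completes at 9
  Job 4: processing = 10, completes at 19
  Job 5: processing = 12, completes at 31
Sum of completion times = 66
Average completion time = 66/5 = 13.2

13.2


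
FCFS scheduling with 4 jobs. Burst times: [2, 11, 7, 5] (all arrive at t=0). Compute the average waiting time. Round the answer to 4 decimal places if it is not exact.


FCFS order (as given): [2, 11, 7, 5]
Waiting times:
  Job 1: wait = 0
  Job 2: wait = 2
  Job 3: wait = 13
  Job 4: wait = 20
Sum of waiting times = 35
Average waiting time = 35/4 = 8.75

8.75


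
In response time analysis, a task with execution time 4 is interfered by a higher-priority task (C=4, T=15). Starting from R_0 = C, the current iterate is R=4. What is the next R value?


R_next = C + ceil(R_prev / T_hp) * C_hp
ceil(4 / 15) = ceil(0.2667) = 1
Interference = 1 * 4 = 4
R_next = 4 + 4 = 8

8


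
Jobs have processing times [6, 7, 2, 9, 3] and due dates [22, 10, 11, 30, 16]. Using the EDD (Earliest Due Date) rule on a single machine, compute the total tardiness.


Sort by due date (EDD order): [(7, 10), (2, 11), (3, 16), (6, 22), (9, 30)]
Compute completion times and tardiness:
  Job 1: p=7, d=10, C=7, tardiness=max(0,7-10)=0
  Job 2: p=2, d=11, C=9, tardiness=max(0,9-11)=0
  Job 3: p=3, d=16, C=12, tardiness=max(0,12-16)=0
  Job 4: p=6, d=22, C=18, tardiness=max(0,18-22)=0
  Job 5: p=9, d=30, C=27, tardiness=max(0,27-30)=0
Total tardiness = 0

0


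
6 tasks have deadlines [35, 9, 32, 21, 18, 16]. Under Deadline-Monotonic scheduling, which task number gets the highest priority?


Sort tasks by relative deadline (ascending):
  Task 2: deadline = 9
  Task 6: deadline = 16
  Task 5: deadline = 18
  Task 4: deadline = 21
  Task 3: deadline = 32
  Task 1: deadline = 35
Priority order (highest first): [2, 6, 5, 4, 3, 1]
Highest priority task = 2

2


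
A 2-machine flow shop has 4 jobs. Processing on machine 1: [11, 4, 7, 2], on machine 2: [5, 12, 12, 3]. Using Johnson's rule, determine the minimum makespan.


Apply Johnson's rule:
  Group 1 (a <= b): [(4, 2, 3), (2, 4, 12), (3, 7, 12)]
  Group 2 (a > b): [(1, 11, 5)]
Optimal job order: [4, 2, 3, 1]
Schedule:
  Job 4: M1 done at 2, M2 done at 5
  Job 2: M1 done at 6, M2 done at 18
  Job 3: M1 done at 13, M2 done at 30
  Job 1: M1 done at 24, M2 done at 35
Makespan = 35

35


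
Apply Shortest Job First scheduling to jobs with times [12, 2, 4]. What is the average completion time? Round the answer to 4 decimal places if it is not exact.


SJF order (ascending): [2, 4, 12]
Completion times:
  Job 1: burst=2, C=2
  Job 2: burst=4, C=6
  Job 3: burst=12, C=18
Average completion = 26/3 = 8.6667

8.6667


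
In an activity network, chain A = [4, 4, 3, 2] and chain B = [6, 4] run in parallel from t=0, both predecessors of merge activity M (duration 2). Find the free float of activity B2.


ES(B2) = sum of predecessors on chain B = 6
EF(B2) = ES + duration = 6 + 4 = 10
Successor of B2 is M. ES(M) = max(sum(A), sum(B)) = max(13, 10) = 13
Free float = ES(successor) - EF(current) = 13 - 10 = 3

3


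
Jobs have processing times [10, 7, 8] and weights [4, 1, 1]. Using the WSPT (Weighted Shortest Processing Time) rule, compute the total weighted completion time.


Compute p/w ratios and sort ascending (WSPT): [(10, 4), (7, 1), (8, 1)]
Compute weighted completion times:
  Job (p=10,w=4): C=10, w*C=4*10=40
  Job (p=7,w=1): C=17, w*C=1*17=17
  Job (p=8,w=1): C=25, w*C=1*25=25
Total weighted completion time = 82

82


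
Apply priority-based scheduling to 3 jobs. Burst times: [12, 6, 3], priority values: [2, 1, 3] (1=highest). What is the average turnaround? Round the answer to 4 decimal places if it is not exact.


Sort by priority (ascending = highest first):
Order: [(1, 6), (2, 12), (3, 3)]
Completion times:
  Priority 1, burst=6, C=6
  Priority 2, burst=12, C=18
  Priority 3, burst=3, C=21
Average turnaround = 45/3 = 15.0

15.0


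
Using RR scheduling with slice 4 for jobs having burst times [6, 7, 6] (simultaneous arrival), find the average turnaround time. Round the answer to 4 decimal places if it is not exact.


Time quantum = 4
Execution trace:
  J1 runs 4 units, time = 4
  J2 runs 4 units, time = 8
  J3 runs 4 units, time = 12
  J1 runs 2 units, time = 14
  J2 runs 3 units, time = 17
  J3 runs 2 units, time = 19
Finish times: [14, 17, 19]
Average turnaround = 50/3 = 16.6667

16.6667


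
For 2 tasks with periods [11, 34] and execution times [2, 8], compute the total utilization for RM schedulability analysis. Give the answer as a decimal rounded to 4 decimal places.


Compute individual utilizations (exact fractions):
  Task 1: C/T = 2/11 (approx. 0.1818)
  Task 2: C/T = 8/34 = 4/17 (approx. 0.2353)
Total utilization U = 2/11 + 4/17 = 78/187
Rounded to 4 decimal places: U = 0.4171
RM (Liu & Layland) bound for 2 tasks = 0.828427; compare with U = 78/187 (approx. 0.417112)
U <= bound, so schedulable by RM sufficient condition.

0.4171


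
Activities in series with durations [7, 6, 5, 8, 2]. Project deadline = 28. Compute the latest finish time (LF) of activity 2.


LF(activity 2) = deadline - sum of successor durations
Successors: activities 3 through 5 with durations [5, 8, 2]
Sum of successor durations = 15
LF = 28 - 15 = 13

13


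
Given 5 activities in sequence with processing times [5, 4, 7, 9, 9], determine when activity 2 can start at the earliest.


Activity 2 starts after activities 1 through 1 complete.
Predecessor durations: [5]
ES = 5 = 5

5


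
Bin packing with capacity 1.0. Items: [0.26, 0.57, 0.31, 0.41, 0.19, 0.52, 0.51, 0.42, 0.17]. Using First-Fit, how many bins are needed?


Place items sequentially using First-Fit:
  Item 0.26 -> new Bin 1
  Item 0.57 -> Bin 1 (now 0.83)
  Item 0.31 -> new Bin 2
  Item 0.41 -> Bin 2 (now 0.72)
  Item 0.19 -> Bin 2 (now 0.91)
  Item 0.52 -> new Bin 3
  Item 0.51 -> new Bin 4
  Item 0.42 -> Bin 3 (now 0.94)
  Item 0.17 -> Bin 1 (now 1.0)
Total bins used = 4

4


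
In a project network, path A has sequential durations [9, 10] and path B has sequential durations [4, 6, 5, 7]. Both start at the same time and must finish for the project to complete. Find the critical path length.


Path A total = 9 + 10 = 19
Path B total = 4 + 6 + 5 + 7 = 22
Critical path = longest path = max(19, 22) = 22

22


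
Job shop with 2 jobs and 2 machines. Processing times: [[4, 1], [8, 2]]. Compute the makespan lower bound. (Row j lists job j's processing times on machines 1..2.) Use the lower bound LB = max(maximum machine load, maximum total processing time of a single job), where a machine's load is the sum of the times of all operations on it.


Machine loads:
  Machine 1: 4 + 8 = 12
  Machine 2: 1 + 2 = 3
Max machine load = 12
Job totals:
  Job 1: 5
  Job 2: 10
Max job total = 10
Lower bound = max(12, 10) = 12

12


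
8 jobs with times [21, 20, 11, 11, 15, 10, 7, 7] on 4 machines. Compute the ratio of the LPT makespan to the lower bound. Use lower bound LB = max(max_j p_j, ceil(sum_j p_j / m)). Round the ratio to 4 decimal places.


LPT order: [21, 20, 15, 11, 11, 10, 7, 7]
Machine loads after assignment: [28, 27, 25, 22]
LPT makespan = 28
Lower bound = max(max_job, ceil(total/4)) = max(21, 26) = 26
Ratio = 28 / 26 = 1.0769

1.0769


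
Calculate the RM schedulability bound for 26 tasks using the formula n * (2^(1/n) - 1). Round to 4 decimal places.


Compute 2^(1/26) = 1.0270180507
Subtract 1: 1.0270180507 - 1 = 0.0270180507
Multiply by n: 26 * 0.0270180507 = 0.7024693182
Round to 4 dp: 0.7025

0.7025


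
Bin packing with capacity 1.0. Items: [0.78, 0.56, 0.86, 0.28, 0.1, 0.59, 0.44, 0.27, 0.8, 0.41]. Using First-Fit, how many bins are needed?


Place items sequentially using First-Fit:
  Item 0.78 -> new Bin 1
  Item 0.56 -> new Bin 2
  Item 0.86 -> new Bin 3
  Item 0.28 -> Bin 2 (now 0.84)
  Item 0.1 -> Bin 1 (now 0.88)
  Item 0.59 -> new Bin 4
  Item 0.44 -> new Bin 5
  Item 0.27 -> Bin 4 (now 0.86)
  Item 0.8 -> new Bin 6
  Item 0.41 -> Bin 5 (now 0.85)
Total bins used = 6

6


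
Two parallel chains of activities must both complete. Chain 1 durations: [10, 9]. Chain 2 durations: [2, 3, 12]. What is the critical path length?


Path A total = 10 + 9 = 19
Path B total = 2 + 3 + 12 = 17
Critical path = longest path = max(19, 17) = 19

19


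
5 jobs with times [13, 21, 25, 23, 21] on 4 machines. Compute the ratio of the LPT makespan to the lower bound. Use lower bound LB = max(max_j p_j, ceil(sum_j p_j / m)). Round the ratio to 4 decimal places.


LPT order: [25, 23, 21, 21, 13]
Machine loads after assignment: [25, 23, 34, 21]
LPT makespan = 34
Lower bound = max(max_job, ceil(total/4)) = max(25, 26) = 26
Ratio = 34 / 26 = 1.3077

1.3077


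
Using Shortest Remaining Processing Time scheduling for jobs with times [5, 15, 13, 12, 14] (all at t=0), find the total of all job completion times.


Since all jobs arrive at t=0, SRPT equals SPT ordering.
SPT order: [5, 12, 13, 14, 15]
Completion times:
  Job 1: p=5, C=5
  Job 2: p=12, C=17
  Job 3: p=13, C=30
  Job 4: p=14, C=44
  Job 5: p=15, C=59
Total completion time = 5 + 17 + 30 + 44 + 59 = 155

155


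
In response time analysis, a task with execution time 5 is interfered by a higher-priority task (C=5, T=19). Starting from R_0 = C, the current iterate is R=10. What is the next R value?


R_next = C + ceil(R_prev / T_hp) * C_hp
ceil(10 / 19) = ceil(0.5263) = 1
Interference = 1 * 5 = 5
R_next = 5 + 5 = 10
R_next = R_prev, so the iteration has converged (response time = 10).

10


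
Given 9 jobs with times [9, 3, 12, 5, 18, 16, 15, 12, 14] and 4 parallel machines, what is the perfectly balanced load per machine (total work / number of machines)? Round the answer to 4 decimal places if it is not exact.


Total processing time = 9 + 3 + 12 + 5 + 18 + 16 + 15 + 12 + 14 = 104
Number of machines = 4
Ideal balanced load = 104 / 4 = 26.0

26.0


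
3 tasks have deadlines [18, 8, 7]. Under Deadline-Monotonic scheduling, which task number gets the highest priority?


Sort tasks by relative deadline (ascending):
  Task 3: deadline = 7
  Task 2: deadline = 8
  Task 1: deadline = 18
Priority order (highest first): [3, 2, 1]
Highest priority task = 3

3


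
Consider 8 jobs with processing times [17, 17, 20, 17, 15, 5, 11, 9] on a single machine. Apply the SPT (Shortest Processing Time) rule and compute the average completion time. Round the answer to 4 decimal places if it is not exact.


Sort jobs by processing time (SPT order): [5, 9, 11, 15, 17, 17, 17, 20]
Compute completion times sequentially:
  Job 1: processing = 5, completes at 5
  Job 2: processing = 9, completes at 14
  Job 3: processing = 11, completes at 25
  Job 4: processing = 15, completes at 40
  Job 5: processing = 17, completes at 57
  Job 6: processing = 17, completes at 74
  Job 7: processing = 17, completes at 91
  Job 8: processing = 20, completes at 111
Sum of completion times = 417
Average completion time = 417/8 = 52.125

52.125


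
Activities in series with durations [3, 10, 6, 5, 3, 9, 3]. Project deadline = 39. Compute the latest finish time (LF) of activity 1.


LF(activity 1) = deadline - sum of successor durations
Successors: activities 2 through 7 with durations [10, 6, 5, 3, 9, 3]
Sum of successor durations = 36
LF = 39 - 36 = 3

3


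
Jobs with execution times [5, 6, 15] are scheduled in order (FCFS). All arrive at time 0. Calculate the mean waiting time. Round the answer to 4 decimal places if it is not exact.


FCFS order (as given): [5, 6, 15]
Waiting times:
  Job 1: wait = 0
  Job 2: wait = 5
  Job 3: wait = 11
Sum of waiting times = 16
Average waiting time = 16/3 = 5.3333

5.3333


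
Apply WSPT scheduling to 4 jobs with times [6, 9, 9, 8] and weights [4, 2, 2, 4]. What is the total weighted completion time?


Compute p/w ratios and sort ascending (WSPT): [(6, 4), (8, 4), (9, 2), (9, 2)]
Compute weighted completion times:
  Job (p=6,w=4): C=6, w*C=4*6=24
  Job (p=8,w=4): C=14, w*C=4*14=56
  Job (p=9,w=2): C=23, w*C=2*23=46
  Job (p=9,w=2): C=32, w*C=2*32=64
Total weighted completion time = 190

190


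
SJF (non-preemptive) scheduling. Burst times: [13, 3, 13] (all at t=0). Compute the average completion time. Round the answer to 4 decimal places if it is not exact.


SJF order (ascending): [3, 13, 13]
Completion times:
  Job 1: burst=3, C=3
  Job 2: burst=13, C=16
  Job 3: burst=13, C=29
Average completion = 48/3 = 16.0

16.0


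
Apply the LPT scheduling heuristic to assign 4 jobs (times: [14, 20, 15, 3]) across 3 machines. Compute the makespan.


Sort jobs in decreasing order (LPT): [20, 15, 14, 3]
Assign each job to the least loaded machine:
  Machine 1: jobs [20], load = 20
  Machine 2: jobs [15], load = 15
  Machine 3: jobs [14, 3], load = 17
Makespan = max load = 20

20


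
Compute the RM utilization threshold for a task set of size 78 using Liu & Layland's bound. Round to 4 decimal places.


Compute 2^(1/78) = 1.0089261045
Subtract 1: 1.0089261045 - 1 = 0.0089261045
Multiply by n: 78 * 0.0089261045 = 0.6962361510
Round to 4 dp: 0.6962

0.6962


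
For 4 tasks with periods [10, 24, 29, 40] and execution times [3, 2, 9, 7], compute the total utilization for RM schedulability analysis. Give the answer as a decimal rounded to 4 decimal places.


Compute individual utilizations (exact fractions):
  Task 1: C/T = 3/10 (approx. 0.3)
  Task 2: C/T = 2/24 = 1/12 (approx. 0.0833)
  Task 3: C/T = 9/29 (approx. 0.3103)
  Task 4: C/T = 7/40 (approx. 0.175)
Total utilization U = 3/10 + 1/12 + 9/29 + 7/40 = 3023/3480
Rounded to 4 decimal places: U = 0.8687
RM (Liu & Layland) bound for 4 tasks = 0.756828; compare with U = 3023/3480 (approx. 0.868678)
bound < U <= 1, so the RM sufficient condition is not met (inconclusive; an exact test such as response-time analysis is needed).

0.8687


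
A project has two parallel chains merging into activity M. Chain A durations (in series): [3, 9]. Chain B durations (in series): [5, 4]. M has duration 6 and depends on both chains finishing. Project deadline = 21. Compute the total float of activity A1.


Forward pass: ES(A1) = sum of predecessors on chain A = 0
EF = ES + duration = 0 + 3 = 3
Backward pass: LF(M) = deadline = 21; LS(M) = 21 - 6 = 15
LF(A1) = LS(M) - sum(successors on chain A) = 15 - 9 = 6
LS = LF - duration = 6 - 3 = 3
Total float = LS - ES = 3 - 0 = 3

3


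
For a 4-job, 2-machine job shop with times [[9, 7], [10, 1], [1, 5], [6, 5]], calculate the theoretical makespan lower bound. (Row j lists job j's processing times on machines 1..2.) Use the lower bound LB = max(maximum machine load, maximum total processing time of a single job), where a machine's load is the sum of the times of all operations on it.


Machine loads:
  Machine 1: 9 + 10 + 1 + 6 = 26
  Machine 2: 7 + 1 + 5 + 5 = 18
Max machine load = 26
Job totals:
  Job 1: 16
  Job 2: 11
  Job 3: 6
  Job 4: 11
Max job total = 16
Lower bound = max(26, 16) = 26

26


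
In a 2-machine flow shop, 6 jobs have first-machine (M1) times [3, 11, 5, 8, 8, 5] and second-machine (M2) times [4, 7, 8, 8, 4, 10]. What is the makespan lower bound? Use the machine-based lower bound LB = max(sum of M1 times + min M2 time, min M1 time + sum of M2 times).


LB1 = sum(M1 times) + min(M2 times) = 40 + 4 = 44
LB2 = min(M1 times) + sum(M2 times) = 3 + 41 = 44
Lower bound = max(LB1, LB2) = max(44, 44) = 44

44


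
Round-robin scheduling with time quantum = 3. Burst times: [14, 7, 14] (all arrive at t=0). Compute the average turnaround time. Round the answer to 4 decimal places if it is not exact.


Time quantum = 3
Execution trace:
  J1 runs 3 units, time = 3
  J2 runs 3 units, time = 6
  J3 runs 3 units, time = 9
  J1 runs 3 units, time = 12
  J2 runs 3 units, time = 15
  J3 runs 3 units, time = 18
  J1 runs 3 units, time = 21
  J2 runs 1 units, time = 22
  J3 runs 3 units, time = 25
  J1 runs 3 units, time = 28
  J3 runs 3 units, time = 31
  J1 runs 2 units, time = 33
  J3 runs 2 units, time = 35
Finish times: [33, 22, 35]
Average turnaround = 90/3 = 30.0

30.0


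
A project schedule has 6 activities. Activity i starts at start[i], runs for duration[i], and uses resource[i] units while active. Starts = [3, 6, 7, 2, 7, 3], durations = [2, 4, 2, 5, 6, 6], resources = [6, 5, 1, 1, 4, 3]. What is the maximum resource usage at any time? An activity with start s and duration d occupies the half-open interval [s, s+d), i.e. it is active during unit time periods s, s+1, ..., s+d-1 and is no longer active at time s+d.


Each activity i is active on [start_i, start_i + duration_i).
Compute total resource usage per time slot:
  t=0: active resources = [], total = 0
  t=1: active resources = [], total = 0
  t=2: active resources = [1], total = 1
  t=3: active resources = [6, 1, 3], total = 10
  t=4: active resources = [6, 1, 3], total = 10
  t=5: active resources = [1, 3], total = 4
  t=6: active resources = [5, 1, 3], total = 9
  t=7: active resources = [5, 1, 4, 3], total = 13
  t=8: active resources = [5, 1, 4, 3], total = 13
  t=9: active resources = [5, 4], total = 9
  t=10: active resources = [4], total = 4
  t=11: active resources = [4], total = 4
  t=12: active resources = [4], total = 4
Peak resource demand = 13

13


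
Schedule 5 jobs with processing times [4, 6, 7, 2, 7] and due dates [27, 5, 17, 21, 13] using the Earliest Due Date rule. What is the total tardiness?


Sort by due date (EDD order): [(6, 5), (7, 13), (7, 17), (2, 21), (4, 27)]
Compute completion times and tardiness:
  Job 1: p=6, d=5, C=6, tardiness=max(0,6-5)=1
  Job 2: p=7, d=13, C=13, tardiness=max(0,13-13)=0
  Job 3: p=7, d=17, C=20, tardiness=max(0,20-17)=3
  Job 4: p=2, d=21, C=22, tardiness=max(0,22-21)=1
  Job 5: p=4, d=27, C=26, tardiness=max(0,26-27)=0
Total tardiness = 5

5


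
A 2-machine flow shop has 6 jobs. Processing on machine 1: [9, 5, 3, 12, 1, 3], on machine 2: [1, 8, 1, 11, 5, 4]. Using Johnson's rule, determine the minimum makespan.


Apply Johnson's rule:
  Group 1 (a <= b): [(5, 1, 5), (6, 3, 4), (2, 5, 8)]
  Group 2 (a > b): [(4, 12, 11), (1, 9, 1), (3, 3, 1)]
Optimal job order: [5, 6, 2, 4, 1, 3]
Schedule:
  Job 5: M1 done at 1, M2 done at 6
  Job 6: M1 done at 4, M2 done at 10
  Job 2: M1 done at 9, M2 done at 18
  Job 4: M1 done at 21, M2 done at 32
  Job 1: M1 done at 30, M2 done at 33
  Job 3: M1 done at 33, M2 done at 34
Makespan = 34

34


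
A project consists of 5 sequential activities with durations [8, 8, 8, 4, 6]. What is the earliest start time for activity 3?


Activity 3 starts after activities 1 through 2 complete.
Predecessor durations: [8, 8]
ES = 8 + 8 = 16

16


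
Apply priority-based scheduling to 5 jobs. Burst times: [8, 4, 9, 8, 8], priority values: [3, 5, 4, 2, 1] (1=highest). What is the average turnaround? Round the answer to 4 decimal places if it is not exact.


Sort by priority (ascending = highest first):
Order: [(1, 8), (2, 8), (3, 8), (4, 9), (5, 4)]
Completion times:
  Priority 1, burst=8, C=8
  Priority 2, burst=8, C=16
  Priority 3, burst=8, C=24
  Priority 4, burst=9, C=33
  Priority 5, burst=4, C=37
Average turnaround = 118/5 = 23.6

23.6


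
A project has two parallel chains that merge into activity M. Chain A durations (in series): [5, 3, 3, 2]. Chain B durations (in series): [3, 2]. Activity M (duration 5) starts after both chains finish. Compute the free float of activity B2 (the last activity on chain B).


ES(B2) = sum of predecessors on chain B = 3
EF(B2) = ES + duration = 3 + 2 = 5
Successor of B2 is M. ES(M) = max(sum(A), sum(B)) = max(13, 5) = 13
Free float = ES(successor) - EF(current) = 13 - 5 = 8

8


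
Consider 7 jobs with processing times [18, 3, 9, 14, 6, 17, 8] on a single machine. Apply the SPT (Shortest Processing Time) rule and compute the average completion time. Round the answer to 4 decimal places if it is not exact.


Sort jobs by processing time (SPT order): [3, 6, 8, 9, 14, 17, 18]
Compute completion times sequentially:
  Job 1: processing = 3, completes at 3
  Job 2: processing = 6, completes at 9
  Job 3: processing = 8, completes at 17
  Job 4: processing = 9, completes at 26
  Job 5: processing = 14, completes at 40
  Job 6: processing = 17, completes at 57
  Job 7: processing = 18, completes at 75
Sum of completion times = 227
Average completion time = 227/7 = 32.4286

32.4286


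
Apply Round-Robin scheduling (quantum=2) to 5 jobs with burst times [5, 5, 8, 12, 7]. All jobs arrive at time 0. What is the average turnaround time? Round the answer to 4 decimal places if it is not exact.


Time quantum = 2
Execution trace:
  J1 runs 2 units, time = 2
  J2 runs 2 units, time = 4
  J3 runs 2 units, time = 6
  J4 runs 2 units, time = 8
  J5 runs 2 units, time = 10
  J1 runs 2 units, time = 12
  J2 runs 2 units, time = 14
  J3 runs 2 units, time = 16
  J4 runs 2 units, time = 18
  J5 runs 2 units, time = 20
  J1 runs 1 units, time = 21
  J2 runs 1 units, time = 22
  J3 runs 2 units, time = 24
  J4 runs 2 units, time = 26
  J5 runs 2 units, time = 28
  J3 runs 2 units, time = 30
  J4 runs 2 units, time = 32
  J5 runs 1 units, time = 33
  J4 runs 2 units, time = 35
  J4 runs 2 units, time = 37
Finish times: [21, 22, 30, 37, 33]
Average turnaround = 143/5 = 28.6

28.6


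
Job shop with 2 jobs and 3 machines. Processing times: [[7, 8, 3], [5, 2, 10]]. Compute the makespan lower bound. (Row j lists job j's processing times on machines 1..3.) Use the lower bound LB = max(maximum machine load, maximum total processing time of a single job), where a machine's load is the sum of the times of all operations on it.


Machine loads:
  Machine 1: 7 + 5 = 12
  Machine 2: 8 + 2 = 10
  Machine 3: 3 + 10 = 13
Max machine load = 13
Job totals:
  Job 1: 18
  Job 2: 17
Max job total = 18
Lower bound = max(13, 18) = 18

18


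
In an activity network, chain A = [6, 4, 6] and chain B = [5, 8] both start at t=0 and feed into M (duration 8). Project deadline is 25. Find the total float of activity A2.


Forward pass: ES(A2) = sum of predecessors on chain A = 6
EF = ES + duration = 6 + 4 = 10
Backward pass: LF(M) = deadline = 25; LS(M) = 25 - 8 = 17
LF(A2) = LS(M) - sum(successors on chain A) = 17 - 6 = 11
LS = LF - duration = 11 - 4 = 7
Total float = LS - ES = 7 - 6 = 1

1


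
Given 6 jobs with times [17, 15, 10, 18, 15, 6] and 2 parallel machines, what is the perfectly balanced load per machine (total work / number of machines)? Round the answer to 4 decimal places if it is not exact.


Total processing time = 17 + 15 + 10 + 18 + 15 + 6 = 81
Number of machines = 2
Ideal balanced load = 81 / 2 = 40.5

40.5


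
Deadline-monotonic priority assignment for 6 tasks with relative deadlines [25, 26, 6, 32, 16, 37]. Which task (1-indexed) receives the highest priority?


Sort tasks by relative deadline (ascending):
  Task 3: deadline = 6
  Task 5: deadline = 16
  Task 1: deadline = 25
  Task 2: deadline = 26
  Task 4: deadline = 32
  Task 6: deadline = 37
Priority order (highest first): [3, 5, 1, 2, 4, 6]
Highest priority task = 3

3


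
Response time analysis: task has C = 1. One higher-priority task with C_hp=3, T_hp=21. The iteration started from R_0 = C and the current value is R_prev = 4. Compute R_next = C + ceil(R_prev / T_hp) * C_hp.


R_next = C + ceil(R_prev / T_hp) * C_hp
ceil(4 / 21) = ceil(0.1905) = 1
Interference = 1 * 3 = 3
R_next = 1 + 3 = 4
R_next = R_prev, so the iteration has converged (response time = 4).

4


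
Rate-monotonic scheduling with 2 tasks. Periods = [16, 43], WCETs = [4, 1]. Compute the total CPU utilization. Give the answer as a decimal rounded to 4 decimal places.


Compute individual utilizations (exact fractions):
  Task 1: C/T = 4/16 = 1/4 (approx. 0.25)
  Task 2: C/T = 1/43 (approx. 0.0233)
Total utilization U = 1/4 + 1/43 = 47/172
Rounded to 4 decimal places: U = 0.2733
RM (Liu & Layland) bound for 2 tasks = 0.828427; compare with U = 47/172 (approx. 0.273256)
U <= bound, so schedulable by RM sufficient condition.

0.2733


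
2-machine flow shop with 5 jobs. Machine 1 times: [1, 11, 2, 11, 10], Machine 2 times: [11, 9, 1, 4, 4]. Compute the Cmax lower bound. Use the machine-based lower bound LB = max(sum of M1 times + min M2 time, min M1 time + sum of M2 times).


LB1 = sum(M1 times) + min(M2 times) = 35 + 1 = 36
LB2 = min(M1 times) + sum(M2 times) = 1 + 29 = 30
Lower bound = max(LB1, LB2) = max(36, 30) = 36

36


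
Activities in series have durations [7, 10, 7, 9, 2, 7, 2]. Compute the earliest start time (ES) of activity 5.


Activity 5 starts after activities 1 through 4 complete.
Predecessor durations: [7, 10, 7, 9]
ES = 7 + 10 + 7 + 9 = 33

33


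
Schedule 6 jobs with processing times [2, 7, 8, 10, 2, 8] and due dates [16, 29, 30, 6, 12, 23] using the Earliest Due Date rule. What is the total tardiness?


Sort by due date (EDD order): [(10, 6), (2, 12), (2, 16), (8, 23), (7, 29), (8, 30)]
Compute completion times and tardiness:
  Job 1: p=10, d=6, C=10, tardiness=max(0,10-6)=4
  Job 2: p=2, d=12, C=12, tardiness=max(0,12-12)=0
  Job 3: p=2, d=16, C=14, tardiness=max(0,14-16)=0
  Job 4: p=8, d=23, C=22, tardiness=max(0,22-23)=0
  Job 5: p=7, d=29, C=29, tardiness=max(0,29-29)=0
  Job 6: p=8, d=30, C=37, tardiness=max(0,37-30)=7
Total tardiness = 11

11


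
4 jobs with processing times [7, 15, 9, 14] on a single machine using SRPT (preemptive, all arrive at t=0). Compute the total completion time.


Since all jobs arrive at t=0, SRPT equals SPT ordering.
SPT order: [7, 9, 14, 15]
Completion times:
  Job 1: p=7, C=7
  Job 2: p=9, C=16
  Job 3: p=14, C=30
  Job 4: p=15, C=45
Total completion time = 7 + 16 + 30 + 45 = 98

98


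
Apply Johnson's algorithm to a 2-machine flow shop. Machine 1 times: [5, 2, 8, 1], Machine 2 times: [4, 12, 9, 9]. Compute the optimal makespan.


Apply Johnson's rule:
  Group 1 (a <= b): [(4, 1, 9), (2, 2, 12), (3, 8, 9)]
  Group 2 (a > b): [(1, 5, 4)]
Optimal job order: [4, 2, 3, 1]
Schedule:
  Job 4: M1 done at 1, M2 done at 10
  Job 2: M1 done at 3, M2 done at 22
  Job 3: M1 done at 11, M2 done at 31
  Job 1: M1 done at 16, M2 done at 35
Makespan = 35

35


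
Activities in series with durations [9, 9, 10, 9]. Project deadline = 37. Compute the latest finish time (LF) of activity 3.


LF(activity 3) = deadline - sum of successor durations
Successors: activities 4 through 4 with durations [9]
Sum of successor durations = 9
LF = 37 - 9 = 28

28


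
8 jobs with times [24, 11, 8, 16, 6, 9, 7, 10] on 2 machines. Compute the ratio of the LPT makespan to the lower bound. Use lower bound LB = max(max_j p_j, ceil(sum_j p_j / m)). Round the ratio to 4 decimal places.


LPT order: [24, 16, 11, 10, 9, 8, 7, 6]
Machine loads after assignment: [48, 43]
LPT makespan = 48
Lower bound = max(max_job, ceil(total/2)) = max(24, 46) = 46
Ratio = 48 / 46 = 1.0435

1.0435


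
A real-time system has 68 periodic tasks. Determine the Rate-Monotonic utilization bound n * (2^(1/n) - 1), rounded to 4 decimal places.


Compute 2^(1/68) = 1.0102454700
Subtract 1: 1.0102454700 - 1 = 0.0102454700
Multiply by n: 68 * 0.0102454700 = 0.6966919600
Round to 4 dp: 0.6967

0.6967


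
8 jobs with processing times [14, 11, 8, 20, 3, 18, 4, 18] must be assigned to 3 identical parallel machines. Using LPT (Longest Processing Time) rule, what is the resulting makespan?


Sort jobs in decreasing order (LPT): [20, 18, 18, 14, 11, 8, 4, 3]
Assign each job to the least loaded machine:
  Machine 1: jobs [20, 8, 4], load = 32
  Machine 2: jobs [18, 14], load = 32
  Machine 3: jobs [18, 11, 3], load = 32
Makespan = max load = 32

32


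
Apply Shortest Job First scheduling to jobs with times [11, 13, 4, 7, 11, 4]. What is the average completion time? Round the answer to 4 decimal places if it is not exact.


SJF order (ascending): [4, 4, 7, 11, 11, 13]
Completion times:
  Job 1: burst=4, C=4
  Job 2: burst=4, C=8
  Job 3: burst=7, C=15
  Job 4: burst=11, C=26
  Job 5: burst=11, C=37
  Job 6: burst=13, C=50
Average completion = 140/6 = 23.3333

23.3333


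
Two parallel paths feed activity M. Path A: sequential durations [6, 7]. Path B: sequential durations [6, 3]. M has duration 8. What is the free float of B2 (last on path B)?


ES(B2) = sum of predecessors on chain B = 6
EF(B2) = ES + duration = 6 + 3 = 9
Successor of B2 is M. ES(M) = max(sum(A), sum(B)) = max(13, 9) = 13
Free float = ES(successor) - EF(current) = 13 - 9 = 4

4


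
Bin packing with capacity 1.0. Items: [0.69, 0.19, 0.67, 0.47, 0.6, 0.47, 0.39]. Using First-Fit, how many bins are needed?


Place items sequentially using First-Fit:
  Item 0.69 -> new Bin 1
  Item 0.19 -> Bin 1 (now 0.88)
  Item 0.67 -> new Bin 2
  Item 0.47 -> new Bin 3
  Item 0.6 -> new Bin 4
  Item 0.47 -> Bin 3 (now 0.94)
  Item 0.39 -> Bin 4 (now 0.99)
Total bins used = 4

4


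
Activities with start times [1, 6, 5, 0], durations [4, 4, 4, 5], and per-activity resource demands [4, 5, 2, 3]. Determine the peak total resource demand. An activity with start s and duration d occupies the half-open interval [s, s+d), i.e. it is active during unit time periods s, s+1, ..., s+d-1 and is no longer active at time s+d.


Each activity i is active on [start_i, start_i + duration_i).
Compute total resource usage per time slot:
  t=0: active resources = [3], total = 3
  t=1: active resources = [4, 3], total = 7
  t=2: active resources = [4, 3], total = 7
  t=3: active resources = [4, 3], total = 7
  t=4: active resources = [4, 3], total = 7
  t=5: active resources = [2], total = 2
  t=6: active resources = [5, 2], total = 7
  t=7: active resources = [5, 2], total = 7
  t=8: active resources = [5, 2], total = 7
  t=9: active resources = [5], total = 5
Peak resource demand = 7

7


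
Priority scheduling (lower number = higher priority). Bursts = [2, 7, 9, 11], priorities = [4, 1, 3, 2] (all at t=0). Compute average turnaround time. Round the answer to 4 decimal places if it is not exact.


Sort by priority (ascending = highest first):
Order: [(1, 7), (2, 11), (3, 9), (4, 2)]
Completion times:
  Priority 1, burst=7, C=7
  Priority 2, burst=11, C=18
  Priority 3, burst=9, C=27
  Priority 4, burst=2, C=29
Average turnaround = 81/4 = 20.25

20.25


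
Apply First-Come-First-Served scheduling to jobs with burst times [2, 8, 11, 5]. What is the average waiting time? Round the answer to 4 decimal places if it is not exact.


FCFS order (as given): [2, 8, 11, 5]
Waiting times:
  Job 1: wait = 0
  Job 2: wait = 2
  Job 3: wait = 10
  Job 4: wait = 21
Sum of waiting times = 33
Average waiting time = 33/4 = 8.25

8.25


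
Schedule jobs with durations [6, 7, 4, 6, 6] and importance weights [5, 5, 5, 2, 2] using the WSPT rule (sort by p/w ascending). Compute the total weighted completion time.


Compute p/w ratios and sort ascending (WSPT): [(4, 5), (6, 5), (7, 5), (6, 2), (6, 2)]
Compute weighted completion times:
  Job (p=4,w=5): C=4, w*C=5*4=20
  Job (p=6,w=5): C=10, w*C=5*10=50
  Job (p=7,w=5): C=17, w*C=5*17=85
  Job (p=6,w=2): C=23, w*C=2*23=46
  Job (p=6,w=2): C=29, w*C=2*29=58
Total weighted completion time = 259

259


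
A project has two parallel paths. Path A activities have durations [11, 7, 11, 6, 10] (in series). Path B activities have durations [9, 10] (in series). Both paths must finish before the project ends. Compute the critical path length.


Path A total = 11 + 7 + 11 + 6 + 10 = 45
Path B total = 9 + 10 = 19
Critical path = longest path = max(45, 19) = 45

45


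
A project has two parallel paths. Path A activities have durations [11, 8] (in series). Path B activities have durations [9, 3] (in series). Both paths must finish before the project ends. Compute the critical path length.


Path A total = 11 + 8 = 19
Path B total = 9 + 3 = 12
Critical path = longest path = max(19, 12) = 19

19


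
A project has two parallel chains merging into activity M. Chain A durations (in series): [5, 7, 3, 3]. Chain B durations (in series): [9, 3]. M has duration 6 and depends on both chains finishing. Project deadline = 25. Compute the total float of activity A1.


Forward pass: ES(A1) = sum of predecessors on chain A = 0
EF = ES + duration = 0 + 5 = 5
Backward pass: LF(M) = deadline = 25; LS(M) = 25 - 6 = 19
LF(A1) = LS(M) - sum(successors on chain A) = 19 - 13 = 6
LS = LF - duration = 6 - 5 = 1
Total float = LS - ES = 1 - 0 = 1

1


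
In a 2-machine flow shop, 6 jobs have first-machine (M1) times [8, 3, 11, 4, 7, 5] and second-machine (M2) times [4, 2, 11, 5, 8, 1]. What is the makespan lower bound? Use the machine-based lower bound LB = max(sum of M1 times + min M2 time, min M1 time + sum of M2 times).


LB1 = sum(M1 times) + min(M2 times) = 38 + 1 = 39
LB2 = min(M1 times) + sum(M2 times) = 3 + 31 = 34
Lower bound = max(LB1, LB2) = max(39, 34) = 39

39
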